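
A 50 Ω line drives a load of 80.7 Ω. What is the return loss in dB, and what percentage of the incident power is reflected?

RL ≈ 12.6 dB; 5.52% of incident power reflected

Γ = (80.7 − 50)/(80.7 + 50) = 0.235
RL = −20·log₁₀(0.235) = 12.6 dB
P_refl/P_inc = |Γ|² = 0.0552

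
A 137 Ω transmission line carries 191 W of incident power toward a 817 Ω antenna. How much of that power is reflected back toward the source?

Γ = (817 − 137)/(817 + 137) = 0.713
|Γ|² = 0.508
P_refl = |Γ|²·P_inc = 97 W, P_del = (1 − |Γ|²)·P_inc = 94 W

P_reflected ≈ 97 W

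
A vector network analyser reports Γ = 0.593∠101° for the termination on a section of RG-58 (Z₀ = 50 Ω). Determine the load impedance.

Z_L ≈ 20.5 + j36.9 Ω

Z_L = Z_0·(1 + Γ)/(1 − Γ) = 50·(0.887 + j0.582)/(1.11 − j0.582)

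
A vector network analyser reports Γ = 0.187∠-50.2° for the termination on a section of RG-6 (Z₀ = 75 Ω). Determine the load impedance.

Z_L = Z_0·(1 + Γ)/(1 − Γ) = 75·(1.12 − j0.144)/(0.88 + j0.144)

Z_L ≈ 91 − j27.1 Ω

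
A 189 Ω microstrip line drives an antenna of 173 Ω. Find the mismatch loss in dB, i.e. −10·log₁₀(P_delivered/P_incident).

mismatch loss ≈ 0.00849 dB

Γ = (173 − 189)/(173 + 189) = -0.0442
|Γ|² = 0.00195, so P_del/P_inc = 1 − |Γ|² = 0.998
ML = −10·log₁₀(1 − |Γ|²)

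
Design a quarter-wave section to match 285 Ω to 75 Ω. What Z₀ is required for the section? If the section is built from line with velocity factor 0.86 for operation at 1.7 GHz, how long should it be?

Z_qwt ≈ 146 Ω; length ≈ 3.79 cm

Z_qwt = √(Z_0·R_L) = √(75 × 285) = √21380
λ = 0.86·c/f = 0.152 m, so l = λ/4 = 0.0379 m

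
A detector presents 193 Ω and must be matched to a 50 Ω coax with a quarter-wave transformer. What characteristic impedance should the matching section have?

Z_qwt = √(Z_0·R_L) = √(50 × 193) = √9650

Z_qwt ≈ 98.2 Ω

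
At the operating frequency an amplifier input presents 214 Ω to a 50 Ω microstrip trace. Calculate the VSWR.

For a purely resistive load, VSWR = R_L/Z_0 or Z_0/R_L (whichever > 1) = 214/50

VSWR ≈ 4.28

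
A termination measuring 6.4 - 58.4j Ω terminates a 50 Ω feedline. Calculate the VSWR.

VSWR ≈ 18.5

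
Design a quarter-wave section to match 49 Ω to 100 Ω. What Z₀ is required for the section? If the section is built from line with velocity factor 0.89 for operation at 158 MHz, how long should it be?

Z_qwt = √(Z_0·R_L) = √(100 × 49) = √4900
λ = 0.89·c/f = 1.69 m, so l = λ/4 = 0.422 m

Z_qwt ≈ 70 Ω; length ≈ 42.2 cm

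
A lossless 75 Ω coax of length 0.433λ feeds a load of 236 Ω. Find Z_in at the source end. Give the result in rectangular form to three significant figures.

βl = 2π × 0.433 = 156°
tan(βl) = tan(156°) = -0.448
Z_in = Z_0·(Z_L + jZ_0·tanβl)/(Z_0 + jZ_L·tanβl)
     = 75·(236 − j33.6)/(75 − j106)

Z_in ≈ 94.9 + j100 Ω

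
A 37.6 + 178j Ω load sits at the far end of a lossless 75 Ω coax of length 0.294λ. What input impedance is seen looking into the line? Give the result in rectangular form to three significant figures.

βl = 2π × 0.294 = 106°
tan(βl) = tan(106°) = -3.52
Z_in = Z_0·(Z_L + jZ_0·tanβl)/(Z_0 + jZ_L·tanβl)
     = 75·(37.6 − j86.3)/(702 − j133)

Z_in ≈ 5.56 − j8.17 Ω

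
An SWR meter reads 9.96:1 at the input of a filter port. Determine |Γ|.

|Γ| ≈ 0.818

|Γ| = (S − 1)/(S + 1) = (9.96 − 1)/(9.96 + 1) = 8.96/11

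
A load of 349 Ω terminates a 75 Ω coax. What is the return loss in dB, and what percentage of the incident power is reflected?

Γ = (349 − 75)/(349 + 75) = 0.646
RL = −20·log₁₀(0.646) = 3.79 dB
P_refl/P_inc = |Γ|² = 0.418

RL ≈ 3.79 dB; 41.8% of incident power reflected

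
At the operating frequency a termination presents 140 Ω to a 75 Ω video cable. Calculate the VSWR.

Γ = (140 − 75)/(140 + 75) = 0.302
VSWR = (1 + 0.302)/(1 − 0.302)

VSWR ≈ 1.87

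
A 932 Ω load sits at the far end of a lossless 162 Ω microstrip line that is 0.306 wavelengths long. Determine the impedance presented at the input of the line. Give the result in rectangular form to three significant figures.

βl = 2π × 0.306 = 110°
tan(βl) = tan(110°) = -2.72
Z_in = Z_0·(Z_L + jZ_0·tanβl)/(Z_0 + jZ_L·tanβl)
     = 162·(932 − j441)/(162 − j2540)

Z_in ≈ 31.8 + j57.4 Ω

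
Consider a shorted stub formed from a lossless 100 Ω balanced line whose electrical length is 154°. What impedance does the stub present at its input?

Z_in ≈ −j48.8 Ω

tan(βl) = -0.488
For a shorted stub, Z_in = jZ_0·tan(βl)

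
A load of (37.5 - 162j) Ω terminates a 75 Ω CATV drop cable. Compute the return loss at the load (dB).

Γ = (-37.5 − j162)/(112.5 − j162), |Γ| = 0.843
RL = −20·log₁₀|Γ| = −20·log₁₀(0.843)

RL ≈ 1.48 dB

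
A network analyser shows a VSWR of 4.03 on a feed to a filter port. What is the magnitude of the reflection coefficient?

|Γ| = (S − 1)/(S + 1) = (4.03 − 1)/(4.03 + 1) = 3.03/5.03

|Γ| ≈ 0.602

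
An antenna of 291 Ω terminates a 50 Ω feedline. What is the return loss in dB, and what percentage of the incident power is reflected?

Γ = (291 − 50)/(291 + 50) = 0.707
RL = −20·log₁₀(0.707) = 3.01 dB
P_refl/P_inc = |Γ|² = 0.499

RL ≈ 3.01 dB; 49.9% of incident power reflected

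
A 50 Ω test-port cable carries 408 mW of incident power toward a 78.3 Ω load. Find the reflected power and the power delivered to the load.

P_reflected ≈ 19.9 mW; P_delivered ≈ 388 mW

Γ = (78.3 − 50)/(78.3 + 50) = 0.221
|Γ|² = 0.0487
P_refl = |Γ|²·P_inc = 19.9 mW, P_del = (1 − |Γ|²)·P_inc = 388 mW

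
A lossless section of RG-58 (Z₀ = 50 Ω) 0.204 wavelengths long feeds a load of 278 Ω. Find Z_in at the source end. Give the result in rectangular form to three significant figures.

βl = 2π × 0.204 = 73.4°
tan(βl) = tan(73.4°) = 3.36
Z_in = Z_0·(Z_L + jZ_0·tanβl)/(Z_0 + jZ_L·tanβl)
     = 50·(278 + j168)/(50 + j935)

Z_in ≈ 9.76 − j14.3 Ω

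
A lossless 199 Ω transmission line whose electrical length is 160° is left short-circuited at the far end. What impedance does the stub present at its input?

Z_in ≈ −j72.4 Ω

tan(βl) = -0.364
For a short-circuited stub, Z_in = jZ_0·tan(βl)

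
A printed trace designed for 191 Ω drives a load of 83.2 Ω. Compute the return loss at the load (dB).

RL ≈ 8.11 dB

Γ = (83.2 − 191)/(83.2 + 191) = -0.393
RL = −20·log₁₀|Γ| = −20·log₁₀(0.393)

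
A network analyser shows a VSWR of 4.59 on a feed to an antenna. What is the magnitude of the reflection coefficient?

|Γ| ≈ 0.642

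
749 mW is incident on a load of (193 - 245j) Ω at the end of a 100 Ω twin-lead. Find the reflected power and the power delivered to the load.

P_reflected ≈ 353 mW; P_delivered ≈ 396 mW

|Γ| = |(93 − j245)/(293 − j245)| = 0.686
|Γ|² = 0.471
P_refl = |Γ|²·P_inc = 353 mW, P_del = (1 − |Γ|²)·P_inc = 396 mW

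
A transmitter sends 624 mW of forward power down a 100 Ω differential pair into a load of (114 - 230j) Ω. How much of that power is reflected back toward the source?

P_reflected ≈ 336 mW

|Γ| = |(14 − j230)/(214 − j230)| = 0.733
|Γ|² = 0.538
P_refl = |Γ|²·P_inc = 336 mW, P_del = (1 − |Γ|²)·P_inc = 288 mW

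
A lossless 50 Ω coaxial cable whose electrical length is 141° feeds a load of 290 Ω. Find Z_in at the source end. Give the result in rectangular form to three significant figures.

Z_in ≈ 20.8 + j57.3 Ω

tan(βl) = tan(141°) = -0.81
Z_in = Z_0·(Z_L + jZ_0·tanβl)/(Z_0 + jZ_L·tanβl)
     = 50·(290 − j40.5)/(50 − j235)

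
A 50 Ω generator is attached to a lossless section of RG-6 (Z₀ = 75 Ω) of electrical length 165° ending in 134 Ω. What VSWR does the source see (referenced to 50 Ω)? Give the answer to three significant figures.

tan(βl) = -0.268
Z_in = Z_0·(Z_L + jZ_0·tanβl)/(Z_0 + jZ_L·tanβl) = 117 + j35.8 Ω
Γ_s = (Z_in − Z_s)/(Z_in + Z_s) = (66.8 + j35.8)/(167 + j35.8), |Γ_s| = 0.444
VSWR = (1 + |Γ_s|)/(1 − |Γ_s|)

VSWR ≈ 2.6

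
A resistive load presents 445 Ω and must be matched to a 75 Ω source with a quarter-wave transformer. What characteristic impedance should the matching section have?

Z_qwt ≈ 183 Ω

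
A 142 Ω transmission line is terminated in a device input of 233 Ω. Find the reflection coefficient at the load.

Γ = 0.243

Γ = (Z_L − Z_0)/(Z_L + Z_0) = (233 − 142)/(233 + 142) = 91/375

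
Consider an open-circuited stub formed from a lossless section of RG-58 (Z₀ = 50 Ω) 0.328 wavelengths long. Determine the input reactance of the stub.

X_in ≈ 26.7 Ω (inductive)

βl = 2π × 0.328 = 118°
tan(βl) = -1.87
For an open-circuited stub, Z_in = −jZ_0·cot(βl) = −jZ_0/tan(βl)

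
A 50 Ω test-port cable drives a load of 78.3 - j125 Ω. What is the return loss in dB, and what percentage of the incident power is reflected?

Γ = (28.3 − j125)/(128.3 − j125), |Γ| = 0.715
RL = −20·log₁₀(0.715) = 2.91 dB
P_refl/P_inc = |Γ|² = 0.512

RL ≈ 2.91 dB; 51.2% of incident power reflected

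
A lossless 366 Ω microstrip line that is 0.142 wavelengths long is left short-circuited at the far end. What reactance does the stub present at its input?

βl = 2π × 0.142 = 51.1°
tan(βl) = 1.24
For a short-circuited stub, Z_in = jZ_0·tan(βl)

X_in ≈ 454 Ω (inductive)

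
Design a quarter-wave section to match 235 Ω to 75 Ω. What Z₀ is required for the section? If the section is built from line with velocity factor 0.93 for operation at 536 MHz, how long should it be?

Z_qwt ≈ 133 Ω; length ≈ 13 cm

Z_qwt = √(Z_0·R_L) = √(75 × 235) = √17620
λ = 0.93·c/f = 0.521 m, so l = λ/4 = 0.13 m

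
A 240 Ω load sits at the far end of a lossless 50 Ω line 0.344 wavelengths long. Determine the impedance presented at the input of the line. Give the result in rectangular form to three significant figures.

Z_in ≈ 14.8 + j31.5 Ω

βl = 2π × 0.344 = 124°
tan(βl) = tan(124°) = -1.49
Z_in = Z_0·(Z_L + jZ_0·tanβl)/(Z_0 + jZ_L·tanβl)
     = 50·(240 − j74.6)/(50 − j358)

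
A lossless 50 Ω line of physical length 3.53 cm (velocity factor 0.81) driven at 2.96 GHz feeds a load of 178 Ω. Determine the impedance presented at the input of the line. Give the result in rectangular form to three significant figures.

Z_in ≈ 57.1 + j72.2 Ω

λ = v/f = 0.81·c / 2.96 GHz = 0.0821 m
βl = 2π·l/λ = 2π × 0.43 = 155°
tan(βl) = tan(155°) = -0.471
Z_in = Z_0·(Z_L + jZ_0·tanβl)/(Z_0 + jZ_L·tanβl)
     = 50·(178 − j23.5)/(50 − j83.8)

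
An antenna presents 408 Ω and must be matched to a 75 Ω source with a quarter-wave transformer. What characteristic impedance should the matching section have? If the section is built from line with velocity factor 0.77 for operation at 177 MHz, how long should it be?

Z_qwt = √(Z_0·R_L) = √(75 × 408) = √30600
λ = 0.77·c/f = 1.31 m, so l = λ/4 = 0.326 m

Z_qwt ≈ 175 Ω; length ≈ 32.6 cm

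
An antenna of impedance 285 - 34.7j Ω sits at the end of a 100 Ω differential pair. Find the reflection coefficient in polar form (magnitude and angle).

Γ = (Z_L − Z_0)/(Z_L + Z_0) = (185 − j34.7)/(385 − j34.7)
|Γ| = 188/387 = 0.487

Γ ≈ 0.487 ∠ -5.47°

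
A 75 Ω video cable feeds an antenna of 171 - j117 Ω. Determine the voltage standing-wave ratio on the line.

Γ = (Z_L − Z_0)/(Z_L + Z_0) = (96 − j117)/(246 − j117)
|Γ| = 151/272 = 0.556
VSWR = (1 + |Γ|)/(1 − |Γ|) = 1.56/0.444

VSWR ≈ 3.5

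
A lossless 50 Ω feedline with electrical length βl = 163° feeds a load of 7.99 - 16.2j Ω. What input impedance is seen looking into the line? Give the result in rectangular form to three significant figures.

Z_in ≈ 10.7 − j34.4 Ω

tan(βl) = tan(163°) = -0.306
Z_in = Z_0·(Z_L + jZ_0·tanβl)/(Z_0 + jZ_L·tanβl)
     = 50·(7.99 − j31.5)/(45 − j2.44)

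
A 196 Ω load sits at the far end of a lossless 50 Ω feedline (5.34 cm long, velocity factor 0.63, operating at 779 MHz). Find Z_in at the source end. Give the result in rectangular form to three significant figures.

Z_in ≈ 13.2 − j8.87 Ω

λ = v/f = 0.63·c / 779 MHz = 0.243 m
βl = 2π·l/λ = 2π × 0.22 = 79.2°
tan(βl) = tan(79.2°) = 5.26
Z_in = Z_0·(Z_L + jZ_0·tanβl)/(Z_0 + jZ_L·tanβl)
     = 50·(196 + j263)/(50 + j1030)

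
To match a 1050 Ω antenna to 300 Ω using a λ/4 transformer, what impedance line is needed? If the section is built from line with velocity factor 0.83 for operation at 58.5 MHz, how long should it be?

Z_qwt = √(Z_0·R_L) = √(300 × 1050) = √315000
λ = 0.83·c/f = 4.26 m, so l = λ/4 = 1.06 m

Z_qwt ≈ 561 Ω; length ≈ 1.06 m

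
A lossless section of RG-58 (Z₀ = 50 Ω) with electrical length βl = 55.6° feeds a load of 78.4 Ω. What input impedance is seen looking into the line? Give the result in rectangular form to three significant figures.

tan(βl) = tan(55.6°) = 1.46
Z_in = Z_0·(Z_L + jZ_0·tanβl)/(Z_0 + jZ_L·tanβl)
     = 50·(78.4 + j73)/(50 + j115)

Z_in ≈ 39.3 − j17.1 Ω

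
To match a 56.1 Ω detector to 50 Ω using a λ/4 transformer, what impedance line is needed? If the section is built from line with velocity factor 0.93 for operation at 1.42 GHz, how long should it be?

Z_qwt = √(Z_0·R_L) = √(50 × 56.1) = √2805
λ = 0.93·c/f = 0.196 m, so l = λ/4 = 0.0491 m

Z_qwt ≈ 53 Ω; length ≈ 4.91 cm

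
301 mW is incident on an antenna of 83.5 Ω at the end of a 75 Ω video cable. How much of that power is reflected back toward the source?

Γ = (83.5 − 75)/(83.5 + 75) = 0.0536
|Γ|² = 0.00288
P_refl = |Γ|²·P_inc = 0.866 mW, P_del = (1 − |Γ|²)·P_inc = 300 mW

P_reflected ≈ 0.866 mW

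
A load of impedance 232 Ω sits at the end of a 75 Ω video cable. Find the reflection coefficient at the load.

Γ = 0.511

Γ = (Z_L − Z_0)/(Z_L + Z_0) = (232 − 75)/(232 + 75) = 157/307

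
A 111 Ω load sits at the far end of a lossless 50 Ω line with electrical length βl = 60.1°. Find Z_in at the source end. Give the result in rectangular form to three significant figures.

Z_in ≈ 28.1 − j21.5 Ω

tan(βl) = tan(60.1°) = 1.74
Z_in = Z_0·(Z_L + jZ_0·tanβl)/(Z_0 + jZ_L·tanβl)
     = 50·(111 + j87)/(50 + j193)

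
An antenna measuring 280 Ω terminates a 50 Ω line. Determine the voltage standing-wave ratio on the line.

For a purely resistive load, VSWR = R_L/Z_0 or Z_0/R_L (whichever > 1) = 280/50

VSWR ≈ 5.6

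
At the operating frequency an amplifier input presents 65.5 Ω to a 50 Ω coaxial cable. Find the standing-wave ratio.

For a purely resistive load, VSWR = R_L/Z_0 or Z_0/R_L (whichever > 1) = 65.5/50

VSWR ≈ 1.31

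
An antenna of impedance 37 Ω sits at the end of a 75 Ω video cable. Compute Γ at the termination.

Γ = -0.339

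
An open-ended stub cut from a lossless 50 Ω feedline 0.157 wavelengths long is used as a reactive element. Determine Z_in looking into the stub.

βl = 2π × 0.157 = 56.5°
tan(βl) = 1.51
For an open-ended stub, Z_in = −jZ_0·cot(βl) = −jZ_0/tan(βl)

Z_in ≈ −j33.1 Ω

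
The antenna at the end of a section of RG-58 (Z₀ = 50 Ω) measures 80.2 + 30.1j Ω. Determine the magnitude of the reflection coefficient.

|Γ| ≈ 0.319

Γ = (Z_L − Z_0)/(Z_L + Z_0) = (30.2 + j30.1)/(130.2 + j30.1)
|Γ| = 42.6/134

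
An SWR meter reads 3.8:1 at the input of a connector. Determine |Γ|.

|Γ| = (S − 1)/(S + 1) = (3.8 − 1)/(3.8 + 1) = 2.8/4.8

|Γ| ≈ 0.583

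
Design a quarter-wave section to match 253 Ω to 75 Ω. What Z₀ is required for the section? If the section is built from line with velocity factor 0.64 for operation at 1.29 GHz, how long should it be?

Z_qwt ≈ 138 Ω; length ≈ 3.72 cm

Z_qwt = √(Z_0·R_L) = √(75 × 253) = √18980
λ = 0.64·c/f = 0.149 m, so l = λ/4 = 0.0372 m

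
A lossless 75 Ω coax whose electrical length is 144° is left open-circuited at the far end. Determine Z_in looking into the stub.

Z_in ≈ +j103 Ω

tan(βl) = -0.727
For an open-circuited stub, Z_in = −jZ_0·cot(βl) = −jZ_0/tan(βl)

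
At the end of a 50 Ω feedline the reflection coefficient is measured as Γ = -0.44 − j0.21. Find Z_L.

Z_L ≈ 18 − j9.92 Ω

Z_L = Z_0·(1 + Γ)/(1 − Γ) = 50·(0.56 − j0.21)/(1.44 + j0.21)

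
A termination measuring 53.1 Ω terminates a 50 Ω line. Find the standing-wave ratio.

For a purely resistive load, VSWR = R_L/Z_0 or Z_0/R_L (whichever > 1) = 53.1/50

VSWR ≈ 1.06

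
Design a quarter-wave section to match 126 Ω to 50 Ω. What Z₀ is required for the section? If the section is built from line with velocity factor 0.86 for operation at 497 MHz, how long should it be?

Z_qwt = √(Z_0·R_L) = √(50 × 126) = √6300
λ = 0.86·c/f = 0.519 m, so l = λ/4 = 0.13 m

Z_qwt ≈ 79.4 Ω; length ≈ 13 cm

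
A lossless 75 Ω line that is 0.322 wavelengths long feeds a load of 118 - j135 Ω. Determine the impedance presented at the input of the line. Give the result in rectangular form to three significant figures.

Z_in ≈ 34.7 + j65.4 Ω

βl = 2π × 0.322 = 116°
tan(βl) = tan(116°) = -2.06
Z_in = Z_0·(Z_L + jZ_0·tanβl)/(Z_0 + jZ_L·tanβl)
     = 75·(118 − j289)/(-203 − j243)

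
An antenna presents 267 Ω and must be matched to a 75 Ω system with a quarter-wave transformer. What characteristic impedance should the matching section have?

Z_qwt ≈ 142 Ω

Z_qwt = √(Z_0·R_L) = √(75 × 267) = √20020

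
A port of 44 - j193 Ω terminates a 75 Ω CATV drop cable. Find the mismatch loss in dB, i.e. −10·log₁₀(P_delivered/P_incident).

mismatch loss ≈ 5.9 dB

Γ = (-31 − j193)/(119 − j193), |Γ| = 0.862
|Γ|² = 0.743, so P_del/P_inc = 1 − |Γ|² = 0.257
ML = −10·log₁₀(1 − |Γ|²)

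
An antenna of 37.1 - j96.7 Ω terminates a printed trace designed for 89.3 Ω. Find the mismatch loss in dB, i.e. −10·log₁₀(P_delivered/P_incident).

mismatch loss ≈ 2.81 dB

Γ = (-52.2 − j96.7)/(126.4 − j96.7), |Γ| = 0.69
|Γ|² = 0.477, so P_del/P_inc = 1 − |Γ|² = 0.523
ML = −10·log₁₀(1 − |Γ|²)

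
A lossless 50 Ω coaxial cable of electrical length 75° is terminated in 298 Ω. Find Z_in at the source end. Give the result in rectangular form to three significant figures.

Z_in ≈ 8.97 − j13 Ω

tan(βl) = tan(75°) = 3.73
Z_in = Z_0·(Z_L + jZ_0·tanβl)/(Z_0 + jZ_L·tanβl)
     = 50·(298 + j187)/(50 + j1110)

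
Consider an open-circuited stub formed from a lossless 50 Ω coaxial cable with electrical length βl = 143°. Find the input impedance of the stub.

Z_in ≈ +j66.4 Ω

tan(βl) = -0.754
For an open-circuited stub, Z_in = −jZ_0·cot(βl) = −jZ_0/tan(βl)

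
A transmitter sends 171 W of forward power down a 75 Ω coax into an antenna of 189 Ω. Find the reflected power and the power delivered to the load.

Γ = (189 − 75)/(189 + 75) = 0.432
|Γ|² = 0.186
P_refl = |Γ|²·P_inc = 31.9 W, P_del = (1 − |Γ|²)·P_inc = 139 W

P_reflected ≈ 31.9 W; P_delivered ≈ 139 W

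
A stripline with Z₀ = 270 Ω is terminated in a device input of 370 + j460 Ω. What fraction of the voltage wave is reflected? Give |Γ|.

Γ = (Z_L − Z_0)/(Z_L + Z_0) = (100 + j460)/(640 + j460)
|Γ| = 471/788

|Γ| ≈ 0.597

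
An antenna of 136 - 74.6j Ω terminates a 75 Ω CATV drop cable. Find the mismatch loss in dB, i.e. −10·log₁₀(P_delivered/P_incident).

mismatch loss ≈ 0.891 dB

Γ = (61 − j74.6)/(211 − j74.6), |Γ| = 0.431
|Γ|² = 0.185, so P_del/P_inc = 1 − |Γ|² = 0.815
ML = −10·log₁₀(1 − |Γ|²)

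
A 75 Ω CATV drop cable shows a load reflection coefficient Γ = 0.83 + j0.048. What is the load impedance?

Z_L = Z_0·(1 + Γ)/(1 − Γ) = 75·(1.83 + j0.048)/(0.17 − j0.048)

Z_L ≈ 742 + j231 Ω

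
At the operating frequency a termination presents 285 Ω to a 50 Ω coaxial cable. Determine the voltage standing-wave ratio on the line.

VSWR ≈ 5.7

Γ = (285 − 50)/(285 + 50) = 0.701
VSWR = (1 + 0.701)/(1 − 0.701)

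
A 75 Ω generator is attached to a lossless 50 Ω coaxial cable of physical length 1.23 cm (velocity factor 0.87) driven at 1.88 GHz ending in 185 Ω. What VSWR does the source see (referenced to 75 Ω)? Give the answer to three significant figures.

λ = v/f = 0.87·c / 1.88 GHz = 0.139 m
βl = 2π·l/λ = 2π × 0.0886 = 31.9°
tan(βl) = 0.622
Z_in = Z_0·(Z_L + jZ_0·tanβl)/(Z_0 + jZ_L·tanβl) = 40.7 − j62.7 Ω
Γ_s = (Z_in − Z_s)/(Z_in + Z_s) = (-34.3 − j62.7)/(116 − j62.7), |Γ_s| = 0.543
VSWR = (1 + |Γ_s|)/(1 − |Γ_s|)

VSWR ≈ 3.37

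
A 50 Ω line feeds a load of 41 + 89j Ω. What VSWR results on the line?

VSWR ≈ 5.73

Γ = (Z_L − Z_0)/(Z_L + Z_0) = (-9 + j89)/(91 + j89)
|Γ| = 89.5/127 = 0.703
VSWR = (1 + |Γ|)/(1 − |Γ|) = 1.7/0.297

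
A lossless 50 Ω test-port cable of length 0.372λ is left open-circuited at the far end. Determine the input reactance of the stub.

βl = 2π × 0.372 = 134°
tan(βl) = -1.04
For an open-circuited stub, Z_in = −jZ_0·cot(βl) = −jZ_0/tan(βl)

X_in ≈ 48.1 Ω (inductive)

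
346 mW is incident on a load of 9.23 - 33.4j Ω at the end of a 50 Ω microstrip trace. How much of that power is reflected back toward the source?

P_reflected ≈ 208 mW

|Γ| = |(-40.77 − j33.4)/(59.23 − j33.4)| = 0.775
|Γ|² = 0.601
P_refl = |Γ|²·P_inc = 208 mW, P_del = (1 − |Γ|²)·P_inc = 138 mW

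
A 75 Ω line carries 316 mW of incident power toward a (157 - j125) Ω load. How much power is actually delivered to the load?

|Γ| = |(82 − j125)/(232 − j125)| = 0.567
|Γ|² = 0.322
P_refl = |Γ|²·P_inc = 102 mW, P_del = (1 − |Γ|²)·P_inc = 214 mW

P_delivered ≈ 214 mW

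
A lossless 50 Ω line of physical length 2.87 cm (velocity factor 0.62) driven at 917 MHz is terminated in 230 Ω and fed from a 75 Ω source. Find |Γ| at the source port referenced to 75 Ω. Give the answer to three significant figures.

|Γ| ≈ 0.688

λ = v/f = 0.62·c / 917 MHz = 0.203 m
βl = 2π·l/λ = 2π × 0.141 = 50.9°
tan(βl) = 1.23
Z_in = Z_0·(Z_L + jZ_0·tanβl)/(Z_0 + jZ_L·tanβl) = 17.5 − j37.5 Ω
Γ_s = (Z_in − Z_s)/(Z_in + Z_s) = (-57.5 − j37.5)/(92.5 − j37.5), |Γ_s| = 0.688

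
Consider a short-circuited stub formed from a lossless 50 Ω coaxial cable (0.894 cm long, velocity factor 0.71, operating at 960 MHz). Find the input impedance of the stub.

λ = v/f = 0.71·c / 960 MHz = 0.222 m
βl = 2π·l/λ = 2π × 0.0403 = 14.5°
tan(βl) = 0.259
For a short-circuited stub, Z_in = jZ_0·tan(βl)

Z_in ≈ +j12.9 Ω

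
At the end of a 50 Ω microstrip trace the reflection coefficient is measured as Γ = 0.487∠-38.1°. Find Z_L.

Z_L = Z_0·(1 + Γ)/(1 − Γ) = 50·(1.38 − j0.3)/(0.617 + j0.3)

Z_L ≈ 81 − j63.8 Ω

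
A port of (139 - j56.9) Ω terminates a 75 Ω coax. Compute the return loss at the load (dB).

Γ = (64 − j56.9)/(214 − j56.9), |Γ| = 0.387
RL = −20·log₁₀|Γ| = −20·log₁₀(0.387)

RL ≈ 8.25 dB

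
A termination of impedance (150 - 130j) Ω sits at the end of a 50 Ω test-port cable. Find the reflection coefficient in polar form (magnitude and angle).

Γ = (Z_L − Z_0)/(Z_L + Z_0) = (100 − j130)/(200 − j130)
|Γ| = 164/239 = 0.688

Γ ≈ 0.688 ∠ -19.4°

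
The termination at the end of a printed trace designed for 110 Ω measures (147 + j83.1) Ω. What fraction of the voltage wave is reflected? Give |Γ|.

|Γ| ≈ 0.337

Γ = (Z_L − Z_0)/(Z_L + Z_0) = (37 + j83.1)/(257 + j83.1)
|Γ| = 91/270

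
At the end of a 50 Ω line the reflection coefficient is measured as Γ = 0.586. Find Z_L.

Z_L = Z_0·(1 + Γ)/(1 − Γ) = 50·(1.59)/(0.414)

Z_L ≈ 192 Ω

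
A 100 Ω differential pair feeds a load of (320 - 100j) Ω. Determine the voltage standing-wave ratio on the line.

VSWR ≈ 3.54

Γ = (Z_L − Z_0)/(Z_L + Z_0) = (220 − j100)/(420 − j100)
|Γ| = 242/432 = 0.56
VSWR = (1 + |Γ|)/(1 − |Γ|) = 1.56/0.44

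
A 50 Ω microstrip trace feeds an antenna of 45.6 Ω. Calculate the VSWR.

For a purely resistive load, VSWR = R_L/Z_0 or Z_0/R_L (whichever > 1) = 50/45.6

VSWR ≈ 1.1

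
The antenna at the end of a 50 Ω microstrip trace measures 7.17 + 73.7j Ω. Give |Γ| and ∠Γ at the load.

Γ ≈ 0.914 ∠ 68°

Γ = (Z_L − Z_0)/(Z_L + Z_0) = (-42.83 + j73.7)/(57.17 + j73.7)
|Γ| = 85.2/93.3 = 0.914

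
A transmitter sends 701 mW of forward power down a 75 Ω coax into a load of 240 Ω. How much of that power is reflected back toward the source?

P_reflected ≈ 192 mW

Γ = (240 − 75)/(240 + 75) = 0.524
|Γ|² = 0.274
P_refl = |Γ|²·P_inc = 192 mW, P_del = (1 − |Γ|²)·P_inc = 509 mW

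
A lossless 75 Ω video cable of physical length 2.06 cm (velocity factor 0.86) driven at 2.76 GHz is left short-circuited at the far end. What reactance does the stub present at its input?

X_in ≈ 398 Ω (inductive)

λ = v/f = 0.86·c / 2.76 GHz = 0.0935 m
βl = 2π·l/λ = 2π × 0.22 = 79.3°
tan(βl) = 5.31
For a short-circuited stub, Z_in = jZ_0·tan(βl)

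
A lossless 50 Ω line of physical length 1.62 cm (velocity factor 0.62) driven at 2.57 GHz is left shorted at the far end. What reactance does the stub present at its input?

λ = v/f = 0.62·c / 2.57 GHz = 0.0724 m
βl = 2π·l/λ = 2π × 0.224 = 80.6°
tan(βl) = 6.03
For a shorted stub, Z_in = jZ_0·tan(βl)

X_in ≈ 301 Ω (inductive)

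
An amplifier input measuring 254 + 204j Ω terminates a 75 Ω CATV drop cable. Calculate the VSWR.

VSWR ≈ 5.69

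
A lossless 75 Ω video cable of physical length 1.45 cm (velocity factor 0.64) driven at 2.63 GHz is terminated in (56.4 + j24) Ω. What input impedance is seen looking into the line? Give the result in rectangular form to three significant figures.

λ = v/f = 0.64·c / 2.63 GHz = 0.073 m
βl = 2π·l/λ = 2π × 0.199 = 71.5°
tan(βl) = tan(71.5°) = 2.99
Z_in = Z_0·(Z_L + jZ_0·tanβl)/(Z_0 + jZ_L·tanβl)
     = 75·(56.4 + j248)/(3.26 + j169)

Z_in ≈ 111 − j22.9 Ω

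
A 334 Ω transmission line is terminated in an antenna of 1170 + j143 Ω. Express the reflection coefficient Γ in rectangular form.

Γ = (Z_L − Z_0)/(Z_L + Z_0) = (836 + j143)/(1504 + j143)

Γ ≈ 0.56 + j0.0419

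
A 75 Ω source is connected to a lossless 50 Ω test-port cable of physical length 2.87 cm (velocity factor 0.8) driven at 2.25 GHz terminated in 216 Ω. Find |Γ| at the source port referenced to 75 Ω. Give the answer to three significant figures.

|Γ| ≈ 0.731

λ = v/f = 0.8·c / 2.25 GHz = 0.107 m
βl = 2π·l/λ = 2π × 0.269 = 96.9°
tan(βl) = -8.31
Z_in = Z_0·(Z_L + jZ_0·tanβl)/(Z_0 + jZ_L·tanβl) = 11.7 + j5.69 Ω
Γ_s = (Z_in − Z_s)/(Z_in + Z_s) = (-63.3 + j5.69)/(86.7 + j5.69), |Γ_s| = 0.731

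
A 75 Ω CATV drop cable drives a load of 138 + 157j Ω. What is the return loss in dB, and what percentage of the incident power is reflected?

Γ = (63 + j157)/(213 + j157), |Γ| = 0.639
RL = −20·log₁₀(0.639) = 3.89 dB
P_refl/P_inc = |Γ|² = 0.409

RL ≈ 3.89 dB; 40.9% of incident power reflected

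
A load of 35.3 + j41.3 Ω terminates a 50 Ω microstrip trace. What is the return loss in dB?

RL ≈ 6.7 dB

Γ = (-14.7 + j41.3)/(85.3 + j41.3), |Γ| = 0.463
RL = −20·log₁₀|Γ| = −20·log₁₀(0.463)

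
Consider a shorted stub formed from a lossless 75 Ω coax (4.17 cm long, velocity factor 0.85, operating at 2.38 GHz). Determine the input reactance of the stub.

λ = v/f = 0.85·c / 2.38 GHz = 0.107 m
βl = 2π·l/λ = 2π × 0.389 = 140°
tan(βl) = -0.836
For a shorted stub, Z_in = jZ_0·tan(βl)

X_in ≈ -62.7 Ω (capacitive)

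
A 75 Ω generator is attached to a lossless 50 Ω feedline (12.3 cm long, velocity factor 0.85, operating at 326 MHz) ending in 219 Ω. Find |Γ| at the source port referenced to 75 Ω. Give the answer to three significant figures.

λ = v/f = 0.85·c / 326 MHz = 0.782 m
βl = 2π·l/λ = 2π × 0.157 = 56.6°
tan(βl) = 1.52
Z_in = Z_0·(Z_L + jZ_0·tanβl)/(Z_0 + jZ_L·tanβl) = 16 − j30.5 Ω
Γ_s = (Z_in − Z_s)/(Z_in + Z_s) = (-59 − j30.5)/(91 − j30.5), |Γ_s| = 0.692

|Γ| ≈ 0.692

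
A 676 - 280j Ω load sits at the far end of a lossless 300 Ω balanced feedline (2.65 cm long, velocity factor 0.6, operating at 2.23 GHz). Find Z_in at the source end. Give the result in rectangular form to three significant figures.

λ = v/f = 0.6·c / 2.23 GHz = 0.0807 m
βl = 2π·l/λ = 2π × 0.328 = 118°
tan(βl) = tan(118°) = -1.87
Z_in = Z_0·(Z_L + jZ_0·tanβl)/(Z_0 + jZ_L·tanβl)
     = 300·(676 − j840)/(-222 − j1260)

Z_in ≈ 166 + j190 Ω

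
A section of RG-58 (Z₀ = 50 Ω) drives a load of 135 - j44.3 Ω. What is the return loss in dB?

RL ≈ 5.95 dB

Γ = (85 − j44.3)/(185 − j44.3), |Γ| = 0.504
RL = −20·log₁₀|Γ| = −20·log₁₀(0.504)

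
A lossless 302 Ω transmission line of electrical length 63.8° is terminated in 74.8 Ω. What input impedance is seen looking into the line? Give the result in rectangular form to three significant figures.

Z_in ≈ 306 + j460 Ω

tan(βl) = tan(63.8°) = 2.03
Z_in = Z_0·(Z_L + jZ_0·tanβl)/(Z_0 + jZ_L·tanβl)
     = 302·(74.8 + j614)/(302 + j152)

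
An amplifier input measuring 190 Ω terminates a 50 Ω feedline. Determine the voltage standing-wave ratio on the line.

For a purely resistive load, VSWR = R_L/Z_0 or Z_0/R_L (whichever > 1) = 190/50

VSWR ≈ 3.8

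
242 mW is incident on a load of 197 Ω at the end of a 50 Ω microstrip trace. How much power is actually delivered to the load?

P_delivered ≈ 156 mW

Γ = (197 − 50)/(197 + 50) = 0.595
|Γ|² = 0.354
P_refl = |Γ|²·P_inc = 85.7 mW, P_del = (1 − |Γ|²)·P_inc = 156 mW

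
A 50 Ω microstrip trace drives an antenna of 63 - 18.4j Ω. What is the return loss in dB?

RL ≈ 14.1 dB

Γ = (13 − j18.4)/(113 − j18.4), |Γ| = 0.197
RL = −20·log₁₀|Γ| = −20·log₁₀(0.197)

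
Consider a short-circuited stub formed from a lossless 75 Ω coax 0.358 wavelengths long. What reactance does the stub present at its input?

βl = 2π × 0.358 = 129°
tan(βl) = -1.24
For a short-circuited stub, Z_in = jZ_0·tan(βl)

X_in ≈ -93 Ω (capacitive)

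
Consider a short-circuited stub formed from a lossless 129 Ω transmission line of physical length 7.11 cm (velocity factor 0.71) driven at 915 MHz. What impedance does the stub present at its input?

Z_in ≈ −j355 Ω

λ = v/f = 0.71·c / 915 MHz = 0.233 m
βl = 2π·l/λ = 2π × 0.305 = 110°
tan(βl) = -2.75
For a short-circuited stub, Z_in = jZ_0·tan(βl)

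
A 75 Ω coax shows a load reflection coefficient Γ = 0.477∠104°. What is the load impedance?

Z_L ≈ 39.7 + j47.6 Ω

Z_L = Z_0·(1 + Γ)/(1 − Γ) = 75·(0.885 + j0.463)/(1.12 − j0.463)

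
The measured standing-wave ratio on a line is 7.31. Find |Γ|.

|Γ| ≈ 0.759

|Γ| = (S − 1)/(S + 1) = (7.31 − 1)/(7.31 + 1) = 6.31/8.31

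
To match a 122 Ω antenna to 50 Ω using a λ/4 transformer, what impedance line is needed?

Z_qwt = √(Z_0·R_L) = √(50 × 122) = √6100

Z_qwt ≈ 78.1 Ω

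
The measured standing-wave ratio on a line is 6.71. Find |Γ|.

|Γ| ≈ 0.741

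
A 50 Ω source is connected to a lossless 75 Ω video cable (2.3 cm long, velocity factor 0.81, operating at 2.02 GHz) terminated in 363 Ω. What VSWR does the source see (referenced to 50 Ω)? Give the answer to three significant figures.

λ = v/f = 0.81·c / 2.02 GHz = 0.12 m
βl = 2π·l/λ = 2π × 0.191 = 68.8°
tan(βl) = 2.58
Z_in = Z_0·(Z_L + jZ_0·tanβl)/(Z_0 + jZ_L·tanβl) = 17.7 − j27.6 Ω
Γ_s = (Z_in − Z_s)/(Z_in + Z_s) = (-32.3 − j27.6)/(67.7 − j27.6), |Γ_s| = 0.581
VSWR = (1 + |Γ_s|)/(1 − |Γ_s|)

VSWR ≈ 3.78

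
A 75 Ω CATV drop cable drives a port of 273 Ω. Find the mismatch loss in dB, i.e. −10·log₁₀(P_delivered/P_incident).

mismatch loss ≈ 1.7 dB

Γ = (273 − 75)/(273 + 75) = 0.569
|Γ|² = 0.324, so P_del/P_inc = 1 − |Γ|² = 0.676
ML = −10·log₁₀(1 − |Γ|²)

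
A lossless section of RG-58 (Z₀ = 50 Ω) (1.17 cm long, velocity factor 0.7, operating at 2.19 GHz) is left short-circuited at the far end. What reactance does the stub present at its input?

λ = v/f = 0.7·c / 2.19 GHz = 0.0959 m
βl = 2π·l/λ = 2π × 0.122 = 43.9°
tan(βl) = 0.963
For a short-circuited stub, Z_in = jZ_0·tan(βl)

X_in ≈ 48.2 Ω (inductive)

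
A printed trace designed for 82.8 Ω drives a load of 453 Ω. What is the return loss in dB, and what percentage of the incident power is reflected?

RL ≈ 3.21 dB; 47.7% of incident power reflected

Γ = (453 − 82.8)/(453 + 82.8) = 0.691
RL = −20·log₁₀(0.691) = 3.21 dB
P_refl/P_inc = |Γ|² = 0.477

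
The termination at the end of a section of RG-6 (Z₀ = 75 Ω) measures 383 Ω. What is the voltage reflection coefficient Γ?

Γ = 0.672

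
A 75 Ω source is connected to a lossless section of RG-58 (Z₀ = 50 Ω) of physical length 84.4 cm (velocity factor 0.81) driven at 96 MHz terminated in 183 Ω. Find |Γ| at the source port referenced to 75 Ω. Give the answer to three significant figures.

λ = v/f = 0.81·c / 96 MHz = 2.53 m
βl = 2π·l/λ = 2π × 0.333 = 120°
tan(βl) = -1.73
Z_in = Z_0·(Z_L + jZ_0·tanβl)/(Z_0 + jZ_L·tanβl) = 17.8 + j26.1 Ω
Γ_s = (Z_in − Z_s)/(Z_in + Z_s) = (-57.2 + j26.1)/(92.8 + j26.1), |Γ_s| = 0.652

|Γ| ≈ 0.652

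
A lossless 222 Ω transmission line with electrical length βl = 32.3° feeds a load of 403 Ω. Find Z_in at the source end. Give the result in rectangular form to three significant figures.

Z_in ≈ 243 − j139 Ω

tan(βl) = tan(32.3°) = 0.632
Z_in = Z_0·(Z_L + jZ_0·tanβl)/(Z_0 + jZ_L·tanβl)
     = 222·(403 + j140)/(222 + j255)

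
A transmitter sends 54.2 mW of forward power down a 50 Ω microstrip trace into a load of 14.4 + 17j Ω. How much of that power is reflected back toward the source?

|Γ| = |(-35.6 + j17)/(64.4 + j17)| = 0.592
|Γ|² = 0.351
P_refl = |Γ|²·P_inc = 19 mW, P_del = (1 − |Γ|²)·P_inc = 35.2 mW

P_reflected ≈ 19 mW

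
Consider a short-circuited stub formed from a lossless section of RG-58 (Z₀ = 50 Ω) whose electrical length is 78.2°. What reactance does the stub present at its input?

X_in ≈ 239 Ω (inductive)

tan(βl) = 4.79
For a short-circuited stub, Z_in = jZ_0·tan(βl)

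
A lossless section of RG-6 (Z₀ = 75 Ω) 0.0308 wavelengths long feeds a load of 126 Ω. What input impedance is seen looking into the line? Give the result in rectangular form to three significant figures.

Z_in ≈ 118 − j24.2 Ω

βl = 2π × 0.0308 = 11.1°
tan(βl) = tan(11.1°) = 0.196
Z_in = Z_0·(Z_L + jZ_0·tanβl)/(Z_0 + jZ_L·tanβl)
     = 75·(126 + j14.7)/(75 + j24.7)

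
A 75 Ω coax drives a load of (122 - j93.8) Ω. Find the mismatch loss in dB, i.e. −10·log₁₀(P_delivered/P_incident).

mismatch loss ≈ 1.14 dB

Γ = (47 − j93.8)/(197 − j93.8), |Γ| = 0.481
|Γ|² = 0.231, so P_del/P_inc = 1 − |Γ|² = 0.769
ML = −10·log₁₀(1 − |Γ|²)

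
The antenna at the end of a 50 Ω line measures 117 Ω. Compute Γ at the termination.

Γ = 0.401

Γ = (Z_L − Z_0)/(Z_L + Z_0) = (117 − 50)/(117 + 50) = 67/167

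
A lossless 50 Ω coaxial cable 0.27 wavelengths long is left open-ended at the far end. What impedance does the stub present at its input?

βl = 2π × 0.27 = 97.2°
tan(βl) = -7.92
For an open-ended stub, Z_in = −jZ_0·cot(βl) = −jZ_0/tan(βl)

Z_in ≈ +j6.32 Ω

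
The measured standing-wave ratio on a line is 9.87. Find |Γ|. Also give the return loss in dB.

|Γ| ≈ 0.816; return loss ≈ 1.77 dB

|Γ| = (S − 1)/(S + 1) = (9.87 − 1)/(9.87 + 1) = 8.87/10.9
RL = −20·log₁₀|Γ| = −20·log₁₀(0.816)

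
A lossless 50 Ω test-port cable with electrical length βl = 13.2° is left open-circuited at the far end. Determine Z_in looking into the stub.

tan(βl) = 0.235
For an open-circuited stub, Z_in = −jZ_0·cot(βl) = −jZ_0/tan(βl)

Z_in ≈ −j213 Ω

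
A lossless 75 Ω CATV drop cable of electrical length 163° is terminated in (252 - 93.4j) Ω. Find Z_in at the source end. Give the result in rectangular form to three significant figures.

tan(βl) = tan(163°) = -0.306
Z_in = Z_0·(Z_L + jZ_0·tanβl)/(Z_0 + jZ_L·tanβl)
     = 75·(252 − j116)/(46.4 − j77)

Z_in ≈ 192 + j130 Ω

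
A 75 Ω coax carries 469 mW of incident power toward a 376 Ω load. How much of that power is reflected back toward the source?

Γ = (376 − 75)/(376 + 75) = 0.667
|Γ|² = 0.445
P_refl = |Γ|²·P_inc = 209 mW, P_del = (1 − |Γ|²)·P_inc = 260 mW

P_reflected ≈ 209 mW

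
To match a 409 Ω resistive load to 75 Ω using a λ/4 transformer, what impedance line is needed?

Z_qwt ≈ 175 Ω

Z_qwt = √(Z_0·R_L) = √(75 × 409) = √30680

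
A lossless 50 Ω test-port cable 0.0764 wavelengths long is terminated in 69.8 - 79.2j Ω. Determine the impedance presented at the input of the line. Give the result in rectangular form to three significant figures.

βl = 2π × 0.0764 = 27.5°
tan(βl) = tan(27.5°) = 0.521
Z_in = Z_0·(Z_L + jZ_0·tanβl)/(Z_0 + jZ_L·tanβl)
     = 50·(69.8 − j53.2)/(91.2 + j36.3)

Z_in ≈ 23 − j38.3 Ω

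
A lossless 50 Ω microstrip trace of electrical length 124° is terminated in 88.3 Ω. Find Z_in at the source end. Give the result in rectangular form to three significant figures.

Z_in ≈ 35.9 + j20 Ω

tan(βl) = tan(124°) = -1.48
Z_in = Z_0·(Z_L + jZ_0·tanβl)/(Z_0 + jZ_L·tanβl)
     = 50·(88.3 − j74.1)/(50 − j131)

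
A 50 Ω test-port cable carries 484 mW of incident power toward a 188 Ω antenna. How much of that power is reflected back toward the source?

P_reflected ≈ 163 mW

Γ = (188 − 50)/(188 + 50) = 0.58
|Γ|² = 0.336
P_refl = |Γ|²·P_inc = 163 mW, P_del = (1 − |Γ|²)·P_inc = 321 mW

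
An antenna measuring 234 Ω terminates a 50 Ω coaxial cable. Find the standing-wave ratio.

VSWR ≈ 4.68

For a purely resistive load, VSWR = R_L/Z_0 or Z_0/R_L (whichever > 1) = 234/50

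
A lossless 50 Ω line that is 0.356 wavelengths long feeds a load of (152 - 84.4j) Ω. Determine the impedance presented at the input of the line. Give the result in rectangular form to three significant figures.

βl = 2π × 0.356 = 128°
tan(βl) = tan(128°) = -1.27
Z_in = Z_0·(Z_L + jZ_0·tanβl)/(Z_0 + jZ_L·tanβl)
     = 50·(152 − j148)/(-57.4 − j193)

Z_in ≈ 24.4 + j46.5 Ω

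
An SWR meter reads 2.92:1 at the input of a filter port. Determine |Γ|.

|Γ| ≈ 0.49

|Γ| = (S − 1)/(S + 1) = (2.92 − 1)/(2.92 + 1) = 1.92/3.92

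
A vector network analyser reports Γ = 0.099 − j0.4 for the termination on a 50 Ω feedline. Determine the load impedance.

Z_L ≈ 42.7 − j41.2 Ω

Z_L = Z_0·(1 + Γ)/(1 − Γ) = 50·(1.1 − j0.4)/(0.901 + j0.4)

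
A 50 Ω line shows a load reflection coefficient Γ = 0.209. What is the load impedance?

Z_L = Z_0·(1 + Γ)/(1 − Γ) = 50·(1.21)/(0.791)

Z_L ≈ 76.4 Ω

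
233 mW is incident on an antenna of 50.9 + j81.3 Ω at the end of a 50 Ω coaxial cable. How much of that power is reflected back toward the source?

|Γ| = |(0.9 + j81.3)/(100.9 + j81.3)| = 0.627
|Γ|² = 0.394
P_refl = |Γ|²·P_inc = 91.7 mW, P_del = (1 − |Γ|²)·P_inc = 141 mW

P_reflected ≈ 91.7 mW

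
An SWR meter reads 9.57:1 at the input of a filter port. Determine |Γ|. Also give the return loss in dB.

|Γ| = (S − 1)/(S + 1) = (9.57 − 1)/(9.57 + 1) = 8.57/10.6
RL = −20·log₁₀|Γ| = −20·log₁₀(0.811)

|Γ| ≈ 0.811; return loss ≈ 1.82 dB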